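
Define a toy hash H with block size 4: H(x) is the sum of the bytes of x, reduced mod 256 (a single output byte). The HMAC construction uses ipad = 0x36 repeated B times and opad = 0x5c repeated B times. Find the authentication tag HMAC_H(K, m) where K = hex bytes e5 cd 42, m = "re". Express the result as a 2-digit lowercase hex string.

Key hex bytes e5 cd 42 is 3 bytes ≤ B = 4; zero-pad to 4 bytes: K' = e5 cd 42 00.
K' ⊕ ipad = d3 fb 74 36.  K' ⊕ opad = b9 91 1e 5c.
Inner input = (K'⊕ipad) ∥ m = d3 fb 74 36 ∥ 72 65.
Inner hash: sum = 211+251+116+54+114+101 = 847; mod 256 = 79 → 4f.
Outer input = (K'⊕opad) ∥ inner = b9 91 1e 5c ∥ 4f.
Outer hash (tag): sum = 185+145+30+92+79 = 531; mod 256 = 19 → 13.

13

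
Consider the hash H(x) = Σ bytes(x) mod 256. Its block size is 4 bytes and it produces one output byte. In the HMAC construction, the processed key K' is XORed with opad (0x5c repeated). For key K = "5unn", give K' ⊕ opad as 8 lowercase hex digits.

Key "5unn" = 35 75 6e 6e is exactly B = 4 bytes: K' = 35 75 6e 6e.
XOR each byte with 0x5c: 35⊕5c=69, 75⊕5c=29, 6e⊕5c=32, 6e⊕5c=32.

69293232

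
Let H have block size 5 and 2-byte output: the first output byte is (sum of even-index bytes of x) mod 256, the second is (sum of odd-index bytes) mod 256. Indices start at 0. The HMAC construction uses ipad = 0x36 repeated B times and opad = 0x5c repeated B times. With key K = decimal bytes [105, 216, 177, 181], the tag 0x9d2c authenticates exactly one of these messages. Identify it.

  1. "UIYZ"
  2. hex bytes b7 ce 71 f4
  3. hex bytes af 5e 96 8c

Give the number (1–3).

1

Key decimal bytes [105, 216, 177, 181] = 69 d8 b1 b5 is 4 bytes ≤ B = 5; zero-pad to 5 bytes: K' = 69 d8 b1 b5 00.
K' ⊕ ipad = 5f ee 87 83 36; K' ⊕ opad = 35 84 ed e9 5c.
m1: inner = H(5f ee 87 83 36 55 49 59 5a) = bf 1f; tag = H(35 84 ed e9 5c bf 1f) = 9d2c ← matches
m2: inner = H(5f ee 87 83 36 b7 ce 71 f4) = de 99; tag = H(35 84 ed e9 5c de 99) = 174b
m3: inner = H(5f ee 87 83 36 af 5e 96 8c) = 06 b6; tag = H(35 84 ed e9 5c 06 b6) = 3473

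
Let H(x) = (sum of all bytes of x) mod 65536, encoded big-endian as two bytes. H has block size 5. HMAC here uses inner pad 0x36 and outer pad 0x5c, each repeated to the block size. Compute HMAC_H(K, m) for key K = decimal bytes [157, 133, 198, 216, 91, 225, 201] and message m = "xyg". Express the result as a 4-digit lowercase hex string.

0227

Key decimal bytes [157, 133, 198, 216, 91, 225, 201] = 9d 85 c6 d8 5b e1 c9 is 7 bytes > B = 5, so hash it first: H(key) = 04 c5, then zero-pad to 5 bytes: K' = 04 c5 00 00 00.
K' ⊕ ipad = 32 f3 36 36 36.  K' ⊕ opad = 58 99 5c 5c 5c.
Inner input = (K'⊕ipad) ∥ m = 32 f3 36 36 36 ∥ 78 79 67.
Inner hash: sum = 50+243+54+54+54+120+121+103 = 799 → 03 1f.
Outer input = (K'⊕opad) ∥ inner = 58 99 5c 5c 5c ∥ 03 1f.
Outer hash (tag): sum = 88+153+92+92+92+3+31 = 551 → 02 27.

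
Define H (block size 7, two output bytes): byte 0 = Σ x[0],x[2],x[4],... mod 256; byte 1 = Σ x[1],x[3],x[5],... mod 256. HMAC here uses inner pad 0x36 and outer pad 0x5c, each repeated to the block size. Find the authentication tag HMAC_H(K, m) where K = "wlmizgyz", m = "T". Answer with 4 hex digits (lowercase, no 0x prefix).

df25

Key "wlmizgyz" = 77 6c 6d 69 7a 67 79 7a is 8 bytes > B = 7, so hash it first: H(key) = d7 b6, then zero-pad to 7 bytes: K' = d7 b6 00 00 00 00 00.
K' ⊕ ipad = e1 80 36 36 36 36 36.  K' ⊕ opad = 8b ea 5c 5c 5c 5c 5c.
Inner input = (K'⊕ipad) ∥ m = e1 80 36 36 36 36 36 ∥ 54.
Inner hash: even-index sum = 387 mod 256 = 131; odd-index sum = 320 mod 256 = 64 → 83 40.
Outer input = (K'⊕opad) ∥ inner = 8b ea 5c 5c 5c 5c 5c ∥ 83 40.
Outer hash (tag): even-index sum = 479 mod 256 = 223; odd-index sum = 549 mod 256 = 37 → df 25.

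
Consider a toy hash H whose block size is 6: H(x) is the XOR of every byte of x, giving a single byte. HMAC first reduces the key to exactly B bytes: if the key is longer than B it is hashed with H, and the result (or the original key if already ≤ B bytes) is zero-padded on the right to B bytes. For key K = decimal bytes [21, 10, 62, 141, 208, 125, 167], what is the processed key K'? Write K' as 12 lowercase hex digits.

a60000000000

|K| = 7 > B = 6, so first hash the key.
H(K): XOR 15⊕0a⊕3e⊕8d⊕d0⊕7d⊕a7 = a6.
Zero-pad H(K) = a6 to 6 bytes: K' = a6 00 00 00 00 00.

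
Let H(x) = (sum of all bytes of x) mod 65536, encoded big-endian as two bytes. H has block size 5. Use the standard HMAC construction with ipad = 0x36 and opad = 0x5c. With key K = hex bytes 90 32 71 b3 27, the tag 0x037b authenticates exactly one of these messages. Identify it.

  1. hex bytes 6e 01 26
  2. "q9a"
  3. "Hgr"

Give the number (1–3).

Key hex bytes 90 32 71 b3 27 is exactly B = 5 bytes: K' = 90 32 71 b3 27.
K' ⊕ ipad = a6 04 47 85 11; K' ⊕ opad = cc 6e 2d ef 7b.
m1: inner = H(a6 04 47 85 11 6e 01 26) = 02 1c; tag = H(cc 6e 2d ef 7b 02 1c) = 02ef
m2: inner = H(a6 04 47 85 11 71 39 61) = 02 92; tag = H(cc 6e 2d ef 7b 02 92) = 0365
m3: inner = H(a6 04 47 85 11 48 67 72) = 02 a8; tag = H(cc 6e 2d ef 7b 02 a8) = 037b ← matches

3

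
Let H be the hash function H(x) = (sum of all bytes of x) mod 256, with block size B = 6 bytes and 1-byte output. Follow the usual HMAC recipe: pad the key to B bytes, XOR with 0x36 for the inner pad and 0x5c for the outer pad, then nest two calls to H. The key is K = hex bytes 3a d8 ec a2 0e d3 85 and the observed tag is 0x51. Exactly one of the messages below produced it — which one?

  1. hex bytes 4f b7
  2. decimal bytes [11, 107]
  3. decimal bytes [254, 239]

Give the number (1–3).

Key hex bytes 3a d8 ec a2 0e d3 85 is 7 bytes > B = 6, so hash it first: H(key) = 06, then zero-pad to 6 bytes: K' = 06 00 00 00 00 00.
K' ⊕ ipad = 30 36 36 36 36 36; K' ⊕ opad = 5a 5c 5c 5c 5c 5c.
m1: inner = H(30 36 36 36 36 36 4f b7) = 44; tag = H(5a 5c 5c 5c 5c 5c 44) = 6a
m2: inner = H(30 36 36 36 36 36 0b 6b) = b4; tag = H(5a 5c 5c 5c 5c 5c b4) = da
m3: inner = H(30 36 36 36 36 36 fe ef) = 2b; tag = H(5a 5c 5c 5c 5c 5c 2b) = 51 ← matches

3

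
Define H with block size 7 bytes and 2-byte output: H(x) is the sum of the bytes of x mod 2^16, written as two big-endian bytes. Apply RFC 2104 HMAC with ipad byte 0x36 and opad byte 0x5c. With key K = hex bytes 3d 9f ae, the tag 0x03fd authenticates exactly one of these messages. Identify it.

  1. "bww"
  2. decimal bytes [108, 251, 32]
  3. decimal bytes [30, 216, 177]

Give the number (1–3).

Key hex bytes 3d 9f ae is 3 bytes ≤ B = 7; zero-pad to 7 bytes: K' = 3d 9f ae 00 00 00 00.
K' ⊕ ipad = 0b a9 98 36 36 36 36; K' ⊕ opad = 61 c3 f2 5c 5c 5c 5c.
m1: inner = H(0b a9 98 36 36 36 36 62 77 77) = 03 74; tag = H(61 c3 f2 5c 5c 5c 5c 03 74) = 03fd ← matches
m2: inner = H(0b a9 98 36 36 36 36 6c fb 20) = 03 ab; tag = H(61 c3 f2 5c 5c 5c 5c 03 ab) = 0434
m3: inner = H(0b a9 98 36 36 36 36 1e d8 b1) = 03 cb; tag = H(61 c3 f2 5c 5c 5c 5c 03 cb) = 0454

1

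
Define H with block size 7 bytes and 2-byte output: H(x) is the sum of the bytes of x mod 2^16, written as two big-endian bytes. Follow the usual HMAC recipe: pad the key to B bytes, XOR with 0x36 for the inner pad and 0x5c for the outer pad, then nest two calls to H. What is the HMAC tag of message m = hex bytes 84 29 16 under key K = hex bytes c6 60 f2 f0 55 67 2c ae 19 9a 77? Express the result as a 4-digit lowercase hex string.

Key hex bytes c6 60 f2 f0 55 67 2c ae 19 9a 77 is 11 bytes > B = 7, so hash it first: H(key) = 05 c8, then zero-pad to 7 bytes: K' = 05 c8 00 00 00 00 00.
K' ⊕ ipad = 33 fe 36 36 36 36 36.  K' ⊕ opad = 59 94 5c 5c 5c 5c 5c.
Inner input = (K'⊕ipad) ∥ m = 33 fe 36 36 36 36 36 ∥ 84 29 16.
Inner hash: sum = 51+254+54+54+54+54+54+132+41+22 = 770 → 03 02.
Outer input = (K'⊕opad) ∥ inner = 59 94 5c 5c 5c 5c 5c ∥ 03 02.
Outer hash (tag): sum = 89+148+92+92+92+92+92+3+2 = 702 → 02 be.

02be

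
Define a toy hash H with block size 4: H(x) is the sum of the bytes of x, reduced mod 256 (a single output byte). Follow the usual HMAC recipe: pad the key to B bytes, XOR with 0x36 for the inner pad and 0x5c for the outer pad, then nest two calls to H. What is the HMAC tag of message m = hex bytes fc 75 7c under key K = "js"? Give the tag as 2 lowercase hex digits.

Key "js" = 6a 73 is 2 bytes ≤ B = 4; zero-pad to 4 bytes: K' = 6a 73 00 00.
K' ⊕ ipad = 5c 45 36 36.  K' ⊕ opad = 36 2f 5c 5c.
Inner input = (K'⊕ipad) ∥ m = 5c 45 36 36 ∥ fc 75 7c.
Inner hash: sum = 92+69+54+54+252+117+124 = 762; mod 256 = 250 → fa.
Outer input = (K'⊕opad) ∥ inner = 36 2f 5c 5c ∥ fa.
Outer hash (tag): sum = 54+47+92+92+250 = 535; mod 256 = 23 → 17.

17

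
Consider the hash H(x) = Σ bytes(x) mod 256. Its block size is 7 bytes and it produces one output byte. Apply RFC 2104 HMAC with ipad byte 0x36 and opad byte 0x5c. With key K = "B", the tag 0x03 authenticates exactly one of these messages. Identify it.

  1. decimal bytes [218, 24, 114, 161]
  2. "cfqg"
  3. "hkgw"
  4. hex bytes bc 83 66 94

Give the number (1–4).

1

Key "B" = 42 is 1 byte ≤ B = 7; zero-pad to 7 bytes: K' = 42 00 00 00 00 00 00.
K' ⊕ ipad = 74 36 36 36 36 36 36; K' ⊕ opad = 1e 5c 5c 5c 5c 5c 5c.
m1: inner = H(74 36 36 36 36 36 36 da 18 72 a1) = bd; tag = H(1e 5c 5c 5c 5c 5c 5c bd) = 03 ← matches
m2: inner = H(74 36 36 36 36 36 36 63 66 71 67) = 59; tag = H(1e 5c 5c 5c 5c 5c 5c 59) = 9f
m3: inner = H(74 36 36 36 36 36 36 68 6b 67 77) = 69; tag = H(1e 5c 5c 5c 5c 5c 5c 69) = af
m4: inner = H(74 36 36 36 36 36 36 bc 83 66 94) = f1; tag = H(1e 5c 5c 5c 5c 5c 5c f1) = 37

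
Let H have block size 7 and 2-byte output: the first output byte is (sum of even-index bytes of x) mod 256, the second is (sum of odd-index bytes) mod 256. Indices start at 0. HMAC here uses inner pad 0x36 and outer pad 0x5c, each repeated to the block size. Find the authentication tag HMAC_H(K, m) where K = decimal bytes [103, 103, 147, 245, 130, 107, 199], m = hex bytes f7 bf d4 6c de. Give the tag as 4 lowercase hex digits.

Key decimal bytes [103, 103, 147, 245, 130, 107, 199] = 67 67 93 f5 82 6b c7 is exactly B = 7 bytes: K' = 67 67 93 f5 82 6b c7.
K' ⊕ ipad = 51 51 a5 c3 b4 5d f1.  K' ⊕ opad = 3b 3b cf a9 de 37 9b.
Inner input = (K'⊕ipad) ∥ m = 51 51 a5 c3 b4 5d f1 ∥ f7 bf d4 6c de.
Inner hash: even-index sum = 966 mod 256 = 198; odd-index sum = 1050 mod 256 = 26 → c6 1a.
Outer input = (K'⊕opad) ∥ inner = 3b 3b cf a9 de 37 9b ∥ c6 1a.
Outer hash (tag): even-index sum = 669 mod 256 = 157; odd-index sum = 481 mod 256 = 225 → 9d e1.

9de1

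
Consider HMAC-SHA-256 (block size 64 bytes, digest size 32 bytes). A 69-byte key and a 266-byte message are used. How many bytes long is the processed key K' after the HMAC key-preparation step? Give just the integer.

Key is 69 > 64 bytes, so it is hashed to 32 bytes then zero-padded to 64: |K'| = 64.

64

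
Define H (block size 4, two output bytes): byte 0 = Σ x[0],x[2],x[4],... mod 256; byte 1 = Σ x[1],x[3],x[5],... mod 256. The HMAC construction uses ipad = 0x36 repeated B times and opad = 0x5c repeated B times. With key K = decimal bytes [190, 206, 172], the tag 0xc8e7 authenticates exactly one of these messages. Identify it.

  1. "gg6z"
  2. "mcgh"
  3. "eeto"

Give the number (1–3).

Key decimal bytes [190, 206, 172] = be ce ac is 3 bytes ≤ B = 4; zero-pad to 4 bytes: K' = be ce ac 00.
K' ⊕ ipad = 88 f8 9a 36; K' ⊕ opad = e2 92 f0 5c.
m1: inner = H(88 f8 9a 36 67 67 36 7a) = bf 0f; tag = H(e2 92 f0 5c bf 0f) = 91fd
m2: inner = H(88 f8 9a 36 6d 63 67 68) = f6 f9; tag = H(e2 92 f0 5c f6 f9) = c8e7 ← matches
m3: inner = H(88 f8 9a 36 65 65 74 6f) = fb 02; tag = H(e2 92 f0 5c fb 02) = cdf0

2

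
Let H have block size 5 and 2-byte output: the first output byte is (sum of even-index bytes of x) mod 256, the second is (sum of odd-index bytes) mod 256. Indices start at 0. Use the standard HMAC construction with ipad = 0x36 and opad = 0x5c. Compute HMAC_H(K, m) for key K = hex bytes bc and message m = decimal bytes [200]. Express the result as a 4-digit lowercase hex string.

Key hex bytes bc is 1 byte ≤ B = 5; zero-pad to 5 bytes: K' = bc 00 00 00 00.
K' ⊕ ipad = 8a 36 36 36 36.  K' ⊕ opad = e0 5c 5c 5c 5c.
Inner input = (K'⊕ipad) ∥ m = 8a 36 36 36 36 ∥ c8.
Inner hash: even-index sum = 246 mod 256 = 246; odd-index sum = 308 mod 256 = 52 → f6 34.
Outer input = (K'⊕opad) ∥ inner = e0 5c 5c 5c 5c ∥ f6 34.
Outer hash (tag): even-index sum = 460 mod 256 = 204; odd-index sum = 430 mod 256 = 174 → cc ae.

ccae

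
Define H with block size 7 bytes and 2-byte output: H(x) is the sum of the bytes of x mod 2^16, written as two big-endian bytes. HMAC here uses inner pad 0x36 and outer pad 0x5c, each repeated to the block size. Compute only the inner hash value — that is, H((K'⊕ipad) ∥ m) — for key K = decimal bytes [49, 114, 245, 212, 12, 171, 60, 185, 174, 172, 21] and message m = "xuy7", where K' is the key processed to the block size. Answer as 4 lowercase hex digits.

Key decimal bytes [49, 114, 245, 212, 12, 171, 60, 185, 174, 172, 21] = 31 72 f5 d4 0c ab 3c b9 ae ac 15 is 11 bytes > B = 7, so hash it first: H(key) = 05 87, then zero-pad to 7 bytes: K' = 05 87 00 00 00 00 00.
K' ⊕ ipad = 33 b1 36 36 36 36 36.
Inner input = 33 b1 36 36 36 36 36 ∥ 78 75 79 37.
Inner hash: sum = 51+177+54+54+54+54+54+120+117+121+55 = 911 → 03 8f.

038f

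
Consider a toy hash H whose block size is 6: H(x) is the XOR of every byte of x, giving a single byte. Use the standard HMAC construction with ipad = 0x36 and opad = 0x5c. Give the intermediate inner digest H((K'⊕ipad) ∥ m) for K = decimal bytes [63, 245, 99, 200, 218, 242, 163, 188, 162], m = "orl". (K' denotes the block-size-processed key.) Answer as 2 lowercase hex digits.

Key decimal bytes [63, 245, 99, 200, 218, 242, 163, 188, 162] = 3f f5 63 c8 da f2 a3 bc a2 is 9 bytes > B = 6, so hash it first: H(key) = f4, then zero-pad to 6 bytes: K' = f4 00 00 00 00 00.
K' ⊕ ipad = c2 36 36 36 36 36.
Inner input = c2 36 36 36 36 36 ∥ 6f 72 6c.
Inner hash: XOR c2⊕36⊕36⊕36⊕36⊕36⊕6f⊕72⊕6c = 85.

85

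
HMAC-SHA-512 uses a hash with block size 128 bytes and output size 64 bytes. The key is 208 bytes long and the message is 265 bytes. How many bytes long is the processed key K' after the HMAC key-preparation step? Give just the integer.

Key is 208 > 128 bytes, so it is hashed to 64 bytes then zero-padded to 128: |K'| = 128.

128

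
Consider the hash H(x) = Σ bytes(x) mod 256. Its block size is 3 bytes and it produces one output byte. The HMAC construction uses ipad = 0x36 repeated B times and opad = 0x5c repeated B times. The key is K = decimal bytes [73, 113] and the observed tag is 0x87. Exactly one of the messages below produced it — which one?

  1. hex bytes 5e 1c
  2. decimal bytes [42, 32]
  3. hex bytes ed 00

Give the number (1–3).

Key decimal bytes [73, 113] = 49 71 is 2 bytes ≤ B = 3; zero-pad to 3 bytes: K' = 49 71 00.
K' ⊕ ipad = 7f 47 36; K' ⊕ opad = 15 2d 5c.
m1: inner = H(7f 47 36 5e 1c) = 76; tag = H(15 2d 5c 76) = 14
m2: inner = H(7f 47 36 2a 20) = 46; tag = H(15 2d 5c 46) = e4
m3: inner = H(7f 47 36 ed 00) = e9; tag = H(15 2d 5c e9) = 87 ← matches

3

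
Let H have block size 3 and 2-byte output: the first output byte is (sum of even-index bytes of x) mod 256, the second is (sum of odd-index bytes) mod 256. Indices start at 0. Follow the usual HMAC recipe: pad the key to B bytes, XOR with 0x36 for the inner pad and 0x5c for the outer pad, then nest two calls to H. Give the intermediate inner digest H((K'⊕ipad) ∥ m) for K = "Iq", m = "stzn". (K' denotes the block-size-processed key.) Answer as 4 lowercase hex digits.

Key "Iq" = 49 71 is 2 bytes ≤ B = 3; zero-pad to 3 bytes: K' = 49 71 00.
K' ⊕ ipad = 7f 47 36.
Inner input = 7f 47 36 ∥ 73 74 7a 6e.
Inner hash: even-index sum = 407 mod 256 = 151; odd-index sum = 308 mod 256 = 52 → 97 34.

9734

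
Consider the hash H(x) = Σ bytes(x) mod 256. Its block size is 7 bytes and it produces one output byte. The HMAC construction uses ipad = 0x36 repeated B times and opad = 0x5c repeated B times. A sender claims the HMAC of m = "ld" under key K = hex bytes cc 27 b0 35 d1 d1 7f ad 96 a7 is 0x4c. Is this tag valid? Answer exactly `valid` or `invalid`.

Key hex bytes cc 27 b0 35 d1 d1 7f ad 96 a7 is 10 bytes > B = 7, so hash it first: H(key) = e3, then zero-pad to 7 bytes: K' = e3 00 00 00 00 00 00.
K' ⊕ ipad = d5 36 36 36 36 36 36; K' ⊕ opad = bf 5c 5c 5c 5c 5c 5c.
Inner hash: sum = 213+54+54+54+54+54+54+108+100 = 745; mod 256 = 233 → e9.
Outer hash (recomputed tag): sum = 191+92+92+92+92+92+92+233 = 976; mod 256 = 208 → d0.
Recomputed tag = d0; claimed = 4c → mismatch.

invalid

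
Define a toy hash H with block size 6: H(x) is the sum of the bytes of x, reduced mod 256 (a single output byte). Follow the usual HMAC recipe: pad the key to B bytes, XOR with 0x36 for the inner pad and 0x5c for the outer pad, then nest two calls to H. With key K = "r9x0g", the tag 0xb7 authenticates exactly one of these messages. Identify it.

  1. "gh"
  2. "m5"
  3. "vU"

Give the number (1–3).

1

Key "r9x0g" = 72 39 78 30 67 is 5 bytes ≤ B = 6; zero-pad to 6 bytes: K' = 72 39 78 30 67 00.
K' ⊕ ipad = 44 0f 4e 06 51 36; K' ⊕ opad = 2e 65 24 6c 3b 5c.
m1: inner = H(44 0f 4e 06 51 36 67 68) = fd; tag = H(2e 65 24 6c 3b 5c fd) = b7 ← matches
m2: inner = H(44 0f 4e 06 51 36 6d 35) = d0; tag = H(2e 65 24 6c 3b 5c d0) = 8a
m3: inner = H(44 0f 4e 06 51 36 76 55) = f9; tag = H(2e 65 24 6c 3b 5c f9) = b3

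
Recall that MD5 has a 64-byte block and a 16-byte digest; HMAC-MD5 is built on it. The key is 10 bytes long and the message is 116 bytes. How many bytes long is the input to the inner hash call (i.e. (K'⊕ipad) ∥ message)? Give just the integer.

180

Key is 10 ≤ 64 bytes, zero-padded: |K'| = 64.
Inner input = (K'⊕ipad) ∥ m → 64 + 116 = 180 bytes.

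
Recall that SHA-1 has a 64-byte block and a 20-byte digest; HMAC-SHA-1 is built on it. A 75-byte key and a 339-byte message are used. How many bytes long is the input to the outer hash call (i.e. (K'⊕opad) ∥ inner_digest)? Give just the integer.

84

Key is 75 > 64 bytes, so it is hashed to 20 bytes then zero-padded to 64: |K'| = 64.
Outer input = (K'⊕opad) ∥ H(inner) → 64 + 20 = 84 bytes.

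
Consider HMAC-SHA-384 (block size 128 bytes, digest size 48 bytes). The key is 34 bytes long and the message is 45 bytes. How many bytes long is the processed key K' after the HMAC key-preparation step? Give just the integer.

128

Key is 34 ≤ 128 bytes, zero-padded: |K'| = 128.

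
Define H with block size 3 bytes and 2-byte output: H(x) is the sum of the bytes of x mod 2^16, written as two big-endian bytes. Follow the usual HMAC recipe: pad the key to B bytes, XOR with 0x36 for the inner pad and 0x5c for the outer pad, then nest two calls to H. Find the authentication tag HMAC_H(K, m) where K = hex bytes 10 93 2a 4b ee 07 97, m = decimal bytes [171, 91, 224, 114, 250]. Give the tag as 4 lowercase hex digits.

Key hex bytes 10 93 2a 4b ee 07 97 is 7 bytes > B = 3, so hash it first: H(key) = 02 a4, then zero-pad to 3 bytes: K' = 02 a4 00.
K' ⊕ ipad = 34 92 36.  K' ⊕ opad = 5e f8 5c.
Inner input = (K'⊕ipad) ∥ m = 34 92 36 ∥ ab 5b e0 72 fa.
Inner hash: sum = 52+146+54+171+91+224+114+250 = 1102 → 04 4e.
Outer input = (K'⊕opad) ∥ inner = 5e f8 5c ∥ 04 4e.
Outer hash (tag): sum = 94+248+92+4+78 = 516 → 02 04.

0204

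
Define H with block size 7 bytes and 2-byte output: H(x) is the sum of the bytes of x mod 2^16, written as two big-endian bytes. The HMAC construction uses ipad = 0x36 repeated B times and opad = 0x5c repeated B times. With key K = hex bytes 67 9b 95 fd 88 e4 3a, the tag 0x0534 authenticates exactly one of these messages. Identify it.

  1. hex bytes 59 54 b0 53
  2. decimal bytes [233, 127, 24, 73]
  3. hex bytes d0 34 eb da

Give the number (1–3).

2

Key hex bytes 67 9b 95 fd 88 e4 3a is exactly B = 7 bytes: K' = 67 9b 95 fd 88 e4 3a.
K' ⊕ ipad = 51 ad a3 cb be d2 0c; K' ⊕ opad = 3b c7 c9 a1 d4 b8 66.
m1: inner = H(51 ad a3 cb be d2 0c 59 54 b0 53) = 05 b8; tag = H(3b c7 c9 a1 d4 b8 66 05 b8) = 051b
m2: inner = H(51 ad a3 cb be d2 0c e9 7f 18 49) = 05 d1; tag = H(3b c7 c9 a1 d4 b8 66 05 d1) = 0534 ← matches
m3: inner = H(51 ad a3 cb be d2 0c d0 34 eb da) = 06 d1; tag = H(3b c7 c9 a1 d4 b8 66 06 d1) = 0535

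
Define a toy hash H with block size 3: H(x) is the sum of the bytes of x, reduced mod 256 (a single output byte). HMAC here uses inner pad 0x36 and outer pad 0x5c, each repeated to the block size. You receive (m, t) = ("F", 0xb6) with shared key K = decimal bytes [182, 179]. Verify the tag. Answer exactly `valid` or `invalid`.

Key decimal bytes [182, 179] = b6 b3 is 2 bytes ≤ B = 3; zero-pad to 3 bytes: K' = b6 b3 00.
K' ⊕ ipad = 80 85 36; K' ⊕ opad = ea ef 5c.
Inner hash: sum = 128+133+54+70 = 385; mod 256 = 129 → 81.
Outer hash (recomputed tag): sum = 234+239+92+129 = 694; mod 256 = 182 → b6.
Recomputed tag = b6; claimed = b6 → match.

valid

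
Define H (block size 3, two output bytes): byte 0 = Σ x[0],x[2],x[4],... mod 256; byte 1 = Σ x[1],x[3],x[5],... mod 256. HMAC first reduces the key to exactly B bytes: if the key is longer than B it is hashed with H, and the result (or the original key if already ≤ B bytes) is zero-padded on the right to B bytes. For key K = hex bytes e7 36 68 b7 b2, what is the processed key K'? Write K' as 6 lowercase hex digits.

|K| = 5 > B = 3, so first hash the key.
H(K): even-index sum = 513 mod 256 = 1; odd-index sum = 237 mod 256 = 237 → 01 ed.
Zero-pad H(K) = 01 ed to 3 bytes: K' = 01 ed 00.

01ed00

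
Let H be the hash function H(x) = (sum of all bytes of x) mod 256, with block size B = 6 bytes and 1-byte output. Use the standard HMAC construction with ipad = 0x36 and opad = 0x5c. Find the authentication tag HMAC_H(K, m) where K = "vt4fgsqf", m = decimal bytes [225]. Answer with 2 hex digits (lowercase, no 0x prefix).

27

Key "vt4fgsqf" = 76 74 34 66 67 73 71 66 is 8 bytes > B = 6, so hash it first: H(key) = 35, then zero-pad to 6 bytes: K' = 35 00 00 00 00 00.
K' ⊕ ipad = 03 36 36 36 36 36.  K' ⊕ opad = 69 5c 5c 5c 5c 5c.
Inner input = (K'⊕ipad) ∥ m = 03 36 36 36 36 36 ∥ e1.
Inner hash: sum = 3+54+54+54+54+54+225 = 498; mod 256 = 242 → f2.
Outer input = (K'⊕opad) ∥ inner = 69 5c 5c 5c 5c 5c ∥ f2.
Outer hash (tag): sum = 105+92+92+92+92+92+242 = 807; mod 256 = 39 → 27.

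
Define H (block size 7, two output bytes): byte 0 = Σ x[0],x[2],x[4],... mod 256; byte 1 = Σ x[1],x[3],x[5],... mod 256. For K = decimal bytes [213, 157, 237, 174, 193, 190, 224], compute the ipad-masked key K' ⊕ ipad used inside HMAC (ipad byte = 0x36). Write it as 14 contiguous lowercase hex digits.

Key decimal bytes [213, 157, 237, 174, 193, 190, 224] = d5 9d ed ae c1 be e0 is exactly B = 7 bytes: K' = d5 9d ed ae c1 be e0.
XOR each byte with 0x36: d5⊕36=e3, 9d⊕36=ab, ed⊕36=db, ae⊕36=98, c1⊕36=f7, be⊕36=88, e0⊕36=d6.

e3abdb98f788d6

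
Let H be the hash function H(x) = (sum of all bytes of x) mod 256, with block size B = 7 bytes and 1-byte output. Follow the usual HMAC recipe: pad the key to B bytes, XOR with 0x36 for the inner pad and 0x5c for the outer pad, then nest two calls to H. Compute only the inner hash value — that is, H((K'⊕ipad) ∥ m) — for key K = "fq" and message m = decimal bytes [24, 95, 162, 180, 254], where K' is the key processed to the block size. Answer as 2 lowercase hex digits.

70

Key "fq" = 66 71 is 2 bytes ≤ B = 7; zero-pad to 7 bytes: K' = 66 71 00 00 00 00 00.
K' ⊕ ipad = 50 47 36 36 36 36 36.
Inner input = 50 47 36 36 36 36 36 ∥ 18 5f a2 b4 fe.
Inner hash: sum = 80+71+54+54+54+54+54+24+95+162+180+254 = 1136; mod 256 = 112 → 70.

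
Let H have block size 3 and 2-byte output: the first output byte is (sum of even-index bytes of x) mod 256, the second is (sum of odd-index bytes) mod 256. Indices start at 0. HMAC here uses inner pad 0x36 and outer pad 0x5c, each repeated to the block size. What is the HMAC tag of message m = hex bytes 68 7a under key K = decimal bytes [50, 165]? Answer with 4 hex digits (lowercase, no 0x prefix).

c5ad

Key decimal bytes [50, 165] = 32 a5 is 2 bytes ≤ B = 3; zero-pad to 3 bytes: K' = 32 a5 00.
K' ⊕ ipad = 04 93 36.  K' ⊕ opad = 6e f9 5c.
Inner input = (K'⊕ipad) ∥ m = 04 93 36 ∥ 68 7a.
Inner hash: even-index sum = 180 mod 256 = 180; odd-index sum = 251 mod 256 = 251 → b4 fb.
Outer input = (K'⊕opad) ∥ inner = 6e f9 5c ∥ b4 fb.
Outer hash (tag): even-index sum = 453 mod 256 = 197; odd-index sum = 429 mod 256 = 173 → c5 ad.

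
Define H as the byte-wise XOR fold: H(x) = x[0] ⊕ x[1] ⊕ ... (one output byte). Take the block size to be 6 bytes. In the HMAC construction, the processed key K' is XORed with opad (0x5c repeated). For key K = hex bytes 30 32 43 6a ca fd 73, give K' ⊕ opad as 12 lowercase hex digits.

335c5c5c5c5c

Key hex bytes 30 32 43 6a ca fd 73 is 7 bytes > B = 6, so hash it first: H(key) = 6f, then zero-pad to 6 bytes: K' = 6f 00 00 00 00 00.
XOR each byte with 0x5c: 6f⊕5c=33, 00⊕5c=5c, 00⊕5c=5c, 00⊕5c=5c, 00⊕5c=5c, 00⊕5c=5c.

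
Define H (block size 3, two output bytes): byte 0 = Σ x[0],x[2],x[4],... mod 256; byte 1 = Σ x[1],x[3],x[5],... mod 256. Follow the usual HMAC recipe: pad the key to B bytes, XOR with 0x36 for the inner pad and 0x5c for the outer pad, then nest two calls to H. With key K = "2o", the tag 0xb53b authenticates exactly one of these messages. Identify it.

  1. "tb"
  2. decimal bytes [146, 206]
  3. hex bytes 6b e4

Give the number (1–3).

2

Key "2o" = 32 6f is 2 bytes ≤ B = 3; zero-pad to 3 bytes: K' = 32 6f 00.
K' ⊕ ipad = 04 59 36; K' ⊕ opad = 6e 33 5c.
m1: inner = H(04 59 36 74 62) = 9c cd; tag = H(6e 33 5c 9c cd) = 97cf
m2: inner = H(04 59 36 92 ce) = 08 eb; tag = H(6e 33 5c 08 eb) = b53b ← matches
m3: inner = H(04 59 36 6b e4) = 1e c4; tag = H(6e 33 5c 1e c4) = 8e51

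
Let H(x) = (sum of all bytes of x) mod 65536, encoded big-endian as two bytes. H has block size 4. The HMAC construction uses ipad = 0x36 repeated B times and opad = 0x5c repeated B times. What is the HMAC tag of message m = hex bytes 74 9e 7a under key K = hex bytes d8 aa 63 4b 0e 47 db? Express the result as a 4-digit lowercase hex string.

Key hex bytes d8 aa 63 4b 0e 47 db is 7 bytes > B = 4, so hash it first: H(key) = 03 60, then zero-pad to 4 bytes: K' = 03 60 00 00.
K' ⊕ ipad = 35 56 36 36.  K' ⊕ opad = 5f 3c 5c 5c.
Inner input = (K'⊕ipad) ∥ m = 35 56 36 36 ∥ 74 9e 7a.
Inner hash: sum = 53+86+54+54+116+158+122 = 643 → 02 83.
Outer input = (K'⊕opad) ∥ inner = 5f 3c 5c 5c ∥ 02 83.
Outer hash (tag): sum = 95+60+92+92+2+131 = 472 → 01 d8.

01d8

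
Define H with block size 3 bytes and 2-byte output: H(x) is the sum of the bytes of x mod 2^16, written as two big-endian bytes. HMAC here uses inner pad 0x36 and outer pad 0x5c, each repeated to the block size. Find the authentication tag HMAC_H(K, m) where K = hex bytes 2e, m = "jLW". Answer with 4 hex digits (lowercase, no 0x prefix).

01bc

Key hex bytes 2e is 1 byte ≤ B = 3; zero-pad to 3 bytes: K' = 2e 00 00.
K' ⊕ ipad = 18 36 36.  K' ⊕ opad = 72 5c 5c.
Inner input = (K'⊕ipad) ∥ m = 18 36 36 ∥ 6a 4c 57.
Inner hash: sum = 24+54+54+106+76+87 = 401 → 01 91.
Outer input = (K'⊕opad) ∥ inner = 72 5c 5c ∥ 01 91.
Outer hash (tag): sum = 114+92+92+1+145 = 444 → 01 bc.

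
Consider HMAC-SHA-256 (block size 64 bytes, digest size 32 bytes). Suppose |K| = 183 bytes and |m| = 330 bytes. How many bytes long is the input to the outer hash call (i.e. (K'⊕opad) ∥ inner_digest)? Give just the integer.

Key is 183 > 64 bytes, so it is hashed to 32 bytes then zero-padded to 64: |K'| = 64.
Outer input = (K'⊕opad) ∥ H(inner) → 64 + 32 = 96 bytes.

96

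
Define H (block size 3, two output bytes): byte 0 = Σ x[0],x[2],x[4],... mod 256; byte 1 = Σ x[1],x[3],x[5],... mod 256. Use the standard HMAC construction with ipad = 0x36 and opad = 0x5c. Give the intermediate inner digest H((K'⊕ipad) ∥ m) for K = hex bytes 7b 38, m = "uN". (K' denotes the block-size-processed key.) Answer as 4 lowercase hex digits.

d183

Key hex bytes 7b 38 is 2 bytes ≤ B = 3; zero-pad to 3 bytes: K' = 7b 38 00.
K' ⊕ ipad = 4d 0e 36.
Inner input = 4d 0e 36 ∥ 75 4e.
Inner hash: even-index sum = 209 mod 256 = 209; odd-index sum = 131 mod 256 = 131 → d1 83.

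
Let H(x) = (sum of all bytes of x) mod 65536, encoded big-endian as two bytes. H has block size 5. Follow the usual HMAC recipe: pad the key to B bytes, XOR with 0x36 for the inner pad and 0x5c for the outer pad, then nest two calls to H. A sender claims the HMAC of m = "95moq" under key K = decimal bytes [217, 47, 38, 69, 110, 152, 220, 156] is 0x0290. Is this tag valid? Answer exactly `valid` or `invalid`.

invalid

Key decimal bytes [217, 47, 38, 69, 110, 152, 220, 156] = d9 2f 26 45 6e 98 dc 9c is 8 bytes > B = 5, so hash it first: H(key) = 03 f1, then zero-pad to 5 bytes: K' = 03 f1 00 00 00.
K' ⊕ ipad = 35 c7 36 36 36; K' ⊕ opad = 5f ad 5c 5c 5c.
Inner hash: sum = 53+199+54+54+54+57+53+109+111+113 = 857 → 03 59.
Outer hash (recomputed tag): sum = 95+173+92+92+92+3+89 = 636 → 02 7c.
Recomputed tag = 027c; claimed = 0290 → mismatch.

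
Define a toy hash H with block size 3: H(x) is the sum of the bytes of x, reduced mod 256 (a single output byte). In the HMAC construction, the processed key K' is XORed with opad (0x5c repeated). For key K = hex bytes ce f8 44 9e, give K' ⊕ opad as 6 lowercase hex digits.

Key hex bytes ce f8 44 9e is 4 bytes > B = 3, so hash it first: H(key) = a8, then zero-pad to 3 bytes: K' = a8 00 00.
XOR each byte with 0x5c: a8⊕5c=f4, 00⊕5c=5c, 00⊕5c=5c.

f45c5c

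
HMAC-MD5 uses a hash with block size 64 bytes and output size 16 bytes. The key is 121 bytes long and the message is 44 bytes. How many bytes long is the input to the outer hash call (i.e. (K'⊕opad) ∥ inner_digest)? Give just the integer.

Key is 121 > 64 bytes, so it is hashed to 16 bytes then zero-padded to 64: |K'| = 64.
Outer input = (K'⊕opad) ∥ H(inner) → 64 + 16 = 80 bytes.

80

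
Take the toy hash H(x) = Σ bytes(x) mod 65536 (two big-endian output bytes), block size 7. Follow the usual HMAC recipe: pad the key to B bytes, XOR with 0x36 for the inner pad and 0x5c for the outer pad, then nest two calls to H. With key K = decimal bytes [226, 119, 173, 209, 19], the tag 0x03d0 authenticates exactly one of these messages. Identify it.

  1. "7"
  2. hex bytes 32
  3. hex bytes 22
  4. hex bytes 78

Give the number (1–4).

Key decimal bytes [226, 119, 173, 209, 19] = e2 77 ad d1 13 is 5 bytes ≤ B = 7; zero-pad to 7 bytes: K' = e2 77 ad d1 13 00 00.
K' ⊕ ipad = d4 41 9b e7 25 36 36; K' ⊕ opad = be 2b f1 8d 4f 5c 5c.
m1: inner = H(d4 41 9b e7 25 36 36 37) = 03 5f; tag = H(be 2b f1 8d 4f 5c 5c 03 5f) = 03d0 ← matches
m2: inner = H(d4 41 9b e7 25 36 36 32) = 03 5a; tag = H(be 2b f1 8d 4f 5c 5c 03 5a) = 03cb
m3: inner = H(d4 41 9b e7 25 36 36 22) = 03 4a; tag = H(be 2b f1 8d 4f 5c 5c 03 4a) = 03bb
m4: inner = H(d4 41 9b e7 25 36 36 78) = 03 a0; tag = H(be 2b f1 8d 4f 5c 5c 03 a0) = 0411

1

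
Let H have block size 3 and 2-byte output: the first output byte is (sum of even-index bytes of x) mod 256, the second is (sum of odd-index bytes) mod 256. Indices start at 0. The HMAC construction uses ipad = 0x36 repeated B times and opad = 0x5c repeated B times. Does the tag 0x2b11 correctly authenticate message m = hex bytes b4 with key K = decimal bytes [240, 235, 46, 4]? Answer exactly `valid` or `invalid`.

valid

Key decimal bytes [240, 235, 46, 4] = f0 eb 2e 04 is 4 bytes > B = 3, so hash it first: H(key) = 1e ef, then zero-pad to 3 bytes: K' = 1e ef 00.
K' ⊕ ipad = 28 d9 36; K' ⊕ opad = 42 b3 5c.
Inner hash: even-index sum = 94 mod 256 = 94; odd-index sum = 397 mod 256 = 141 → 5e 8d.
Outer hash (recomputed tag): even-index sum = 299 mod 256 = 43; odd-index sum = 273 mod 256 = 17 → 2b 11.
Recomputed tag = 2b11; claimed = 2b11 → match.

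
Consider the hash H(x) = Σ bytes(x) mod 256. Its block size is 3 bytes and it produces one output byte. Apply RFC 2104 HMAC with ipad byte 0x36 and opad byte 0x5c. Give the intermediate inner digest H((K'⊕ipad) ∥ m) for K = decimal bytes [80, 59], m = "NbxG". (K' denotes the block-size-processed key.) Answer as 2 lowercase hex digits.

18

Key decimal bytes [80, 59] = 50 3b is 2 bytes ≤ B = 3; zero-pad to 3 bytes: K' = 50 3b 00.
K' ⊕ ipad = 66 0d 36.
Inner input = 66 0d 36 ∥ 4e 62 78 47.
Inner hash: sum = 102+13+54+78+98+120+71 = 536; mod 256 = 24 → 18.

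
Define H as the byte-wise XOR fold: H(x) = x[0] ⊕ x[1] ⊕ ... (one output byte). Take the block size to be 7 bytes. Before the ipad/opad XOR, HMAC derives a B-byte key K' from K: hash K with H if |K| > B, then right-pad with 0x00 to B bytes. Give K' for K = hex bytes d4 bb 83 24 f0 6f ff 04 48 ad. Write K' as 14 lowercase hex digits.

|K| = 10 > B = 7, so first hash the key.
H(K): XOR d4⊕bb⊕83⊕24⊕f0⊕6f⊕ff⊕04⊕48⊕ad = 49.
Zero-pad H(K) = 49 to 7 bytes: K' = 49 00 00 00 00 00 00.

49000000000000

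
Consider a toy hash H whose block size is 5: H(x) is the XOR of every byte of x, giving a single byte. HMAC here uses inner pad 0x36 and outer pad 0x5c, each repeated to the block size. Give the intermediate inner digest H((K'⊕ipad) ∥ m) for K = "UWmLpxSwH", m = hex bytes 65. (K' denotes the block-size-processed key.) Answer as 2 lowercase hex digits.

Key "UWmLpxSwH" = 55 57 6d 4c 70 78 53 77 48 is 9 bytes > B = 5, so hash it first: H(key) = 47, then zero-pad to 5 bytes: K' = 47 00 00 00 00.
K' ⊕ ipad = 71 36 36 36 36.
Inner input = 71 36 36 36 36 ∥ 65.
Inner hash: XOR 71⊕36⊕36⊕36⊕36⊕65 = 14.

14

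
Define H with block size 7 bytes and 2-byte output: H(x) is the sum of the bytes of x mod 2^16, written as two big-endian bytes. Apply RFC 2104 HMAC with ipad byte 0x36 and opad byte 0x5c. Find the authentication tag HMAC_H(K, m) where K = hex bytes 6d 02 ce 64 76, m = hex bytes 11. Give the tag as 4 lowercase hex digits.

02d3

Key hex bytes 6d 02 ce 64 76 is 5 bytes ≤ B = 7; zero-pad to 7 bytes: K' = 6d 02 ce 64 76 00 00.
K' ⊕ ipad = 5b 34 f8 52 40 36 36.  K' ⊕ opad = 31 5e 92 38 2a 5c 5c.
Inner input = (K'⊕ipad) ∥ m = 5b 34 f8 52 40 36 36 ∥ 11.
Inner hash: sum = 91+52+248+82+64+54+54+17 = 662 → 02 96.
Outer input = (K'⊕opad) ∥ inner = 31 5e 92 38 2a 5c 5c ∥ 02 96.
Outer hash (tag): sum = 49+94+146+56+42+92+92+2+150 = 723 → 02 d3.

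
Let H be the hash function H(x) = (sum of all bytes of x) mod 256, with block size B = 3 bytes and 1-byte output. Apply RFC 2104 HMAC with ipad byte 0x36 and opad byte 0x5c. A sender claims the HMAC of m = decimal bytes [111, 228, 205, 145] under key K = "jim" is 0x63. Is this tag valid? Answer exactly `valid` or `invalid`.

Key "jim" = 6a 69 6d is exactly B = 3 bytes: K' = 6a 69 6d.
K' ⊕ ipad = 5c 5f 5b; K' ⊕ opad = 36 35 31.
Inner hash: sum = 92+95+91+111+228+205+145 = 967; mod 256 = 199 → c7.
Outer hash (recomputed tag): sum = 54+53+49+199 = 355; mod 256 = 99 → 63.
Recomputed tag = 63; claimed = 63 → match.

valid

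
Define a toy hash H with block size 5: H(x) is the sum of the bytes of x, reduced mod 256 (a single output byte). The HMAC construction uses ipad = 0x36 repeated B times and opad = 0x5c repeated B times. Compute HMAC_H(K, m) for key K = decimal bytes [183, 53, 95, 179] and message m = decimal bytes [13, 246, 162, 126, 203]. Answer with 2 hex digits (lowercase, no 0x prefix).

Key decimal bytes [183, 53, 95, 179] = b7 35 5f b3 is 4 bytes ≤ B = 5; zero-pad to 5 bytes: K' = b7 35 5f b3 00.
K' ⊕ ipad = 81 03 69 85 36.  K' ⊕ opad = eb 69 03 ef 5c.
Inner input = (K'⊕ipad) ∥ m = 81 03 69 85 36 ∥ 0d f6 a2 7e cb.
Inner hash: sum = 129+3+105+133+54+13+246+162+126+203 = 1174; mod 256 = 150 → 96.
Outer input = (K'⊕opad) ∥ inner = eb 69 03 ef 5c ∥ 96.
Outer hash (tag): sum = 235+105+3+239+92+150 = 824; mod 256 = 56 → 38.

38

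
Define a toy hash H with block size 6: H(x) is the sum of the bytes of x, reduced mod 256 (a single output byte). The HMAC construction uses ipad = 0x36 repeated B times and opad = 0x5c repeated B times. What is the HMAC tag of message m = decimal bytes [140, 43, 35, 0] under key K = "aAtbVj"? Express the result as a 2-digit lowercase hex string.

Key "aAtbVj" = 61 41 74 62 56 6a is exactly B = 6 bytes: K' = 61 41 74 62 56 6a.
K' ⊕ ipad = 57 77 42 54 60 5c.  K' ⊕ opad = 3d 1d 28 3e 0a 36.
Inner input = (K'⊕ipad) ∥ m = 57 77 42 54 60 5c ∥ 8c 2b 23 00.
Inner hash: sum = 87+119+66+84+96+92+140+43+35+0 = 762; mod 256 = 250 → fa.
Outer input = (K'⊕opad) ∥ inner = 3d 1d 28 3e 0a 36 ∥ fa.
Outer hash (tag): sum = 61+29+40+62+10+54+250 = 506; mod 256 = 250 → fa.

fa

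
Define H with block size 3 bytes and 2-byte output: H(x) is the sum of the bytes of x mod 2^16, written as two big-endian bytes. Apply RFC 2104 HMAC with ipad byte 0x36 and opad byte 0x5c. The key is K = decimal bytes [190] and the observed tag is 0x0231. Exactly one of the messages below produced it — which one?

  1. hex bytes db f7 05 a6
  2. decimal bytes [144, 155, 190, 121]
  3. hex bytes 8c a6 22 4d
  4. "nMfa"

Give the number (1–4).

3

Key decimal bytes [190] = be is 1 byte ≤ B = 3; zero-pad to 3 bytes: K' = be 00 00.
K' ⊕ ipad = 88 36 36; K' ⊕ opad = e2 5c 5c.
m1: inner = H(88 36 36 db f7 05 a6) = 03 71; tag = H(e2 5c 5c 03 71) = 020e
m2: inner = H(88 36 36 90 9b be 79) = 03 56; tag = H(e2 5c 5c 03 56) = 01f3
m3: inner = H(88 36 36 8c a6 22 4d) = 02 95; tag = H(e2 5c 5c 02 95) = 0231 ← matches
m4: inner = H(88 36 36 6e 4d 66 61) = 02 76; tag = H(e2 5c 5c 02 76) = 0212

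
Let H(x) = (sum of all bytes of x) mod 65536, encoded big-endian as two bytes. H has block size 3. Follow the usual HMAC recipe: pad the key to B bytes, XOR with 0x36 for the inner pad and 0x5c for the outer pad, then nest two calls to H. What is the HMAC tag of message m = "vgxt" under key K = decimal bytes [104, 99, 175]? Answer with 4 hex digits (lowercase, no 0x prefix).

Key decimal bytes [104, 99, 175] = 68 63 af is exactly B = 3 bytes: K' = 68 63 af.
K' ⊕ ipad = 5e 55 99.  K' ⊕ opad = 34 3f f3.
Inner input = (K'⊕ipad) ∥ m = 5e 55 99 ∥ 76 67 78 74.
Inner hash: sum = 94+85+153+118+103+120+116 = 789 → 03 15.
Outer input = (K'⊕opad) ∥ inner = 34 3f f3 ∥ 03 15.
Outer hash (tag): sum = 52+63+243+3+21 = 382 → 01 7e.

017e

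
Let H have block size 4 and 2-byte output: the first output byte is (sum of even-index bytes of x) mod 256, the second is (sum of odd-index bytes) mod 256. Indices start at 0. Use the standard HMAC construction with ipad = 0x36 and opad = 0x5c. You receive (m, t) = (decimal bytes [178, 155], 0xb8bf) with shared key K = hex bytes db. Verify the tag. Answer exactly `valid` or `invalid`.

valid

Key hex bytes db is 1 byte ≤ B = 4; zero-pad to 4 bytes: K' = db 00 00 00.
K' ⊕ ipad = ed 36 36 36; K' ⊕ opad = 87 5c 5c 5c.
Inner hash: even-index sum = 469 mod 256 = 213; odd-index sum = 263 mod 256 = 7 → d5 07.
Outer hash (recomputed tag): even-index sum = 440 mod 256 = 184; odd-index sum = 191 mod 256 = 191 → b8 bf.
Recomputed tag = b8bf; claimed = b8bf → match.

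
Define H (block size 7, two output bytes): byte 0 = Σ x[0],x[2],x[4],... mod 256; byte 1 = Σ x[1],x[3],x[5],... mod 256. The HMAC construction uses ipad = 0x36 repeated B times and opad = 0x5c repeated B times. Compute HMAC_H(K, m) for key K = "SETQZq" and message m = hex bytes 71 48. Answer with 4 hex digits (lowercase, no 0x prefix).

0b04

Key "SETQZq" = 53 45 54 51 5a 71 is 6 bytes ≤ B = 7; zero-pad to 7 bytes: K' = 53 45 54 51 5a 71 00.
K' ⊕ ipad = 65 73 62 67 6c 47 36.  K' ⊕ opad = 0f 19 08 0d 06 2d 5c.
Inner input = (K'⊕ipad) ∥ m = 65 73 62 67 6c 47 36 ∥ 71 48.
Inner hash: even-index sum = 433 mod 256 = 177; odd-index sum = 402 mod 256 = 146 → b1 92.
Outer input = (K'⊕opad) ∥ inner = 0f 19 08 0d 06 2d 5c ∥ b1 92.
Outer hash (tag): even-index sum = 267 mod 256 = 11; odd-index sum = 260 mod 256 = 4 → 0b 04.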